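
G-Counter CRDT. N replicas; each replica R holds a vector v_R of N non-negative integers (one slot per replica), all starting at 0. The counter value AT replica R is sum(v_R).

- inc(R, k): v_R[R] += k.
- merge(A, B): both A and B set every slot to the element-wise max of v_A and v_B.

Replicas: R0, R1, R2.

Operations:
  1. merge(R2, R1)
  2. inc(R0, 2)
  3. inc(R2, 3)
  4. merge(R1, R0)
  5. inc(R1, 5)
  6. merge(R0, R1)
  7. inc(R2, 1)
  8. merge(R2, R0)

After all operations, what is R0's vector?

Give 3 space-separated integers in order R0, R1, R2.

Answer: 2 5 4

Derivation:
Op 1: merge R2<->R1 -> R2=(0,0,0) R1=(0,0,0)
Op 2: inc R0 by 2 -> R0=(2,0,0) value=2
Op 3: inc R2 by 3 -> R2=(0,0,3) value=3
Op 4: merge R1<->R0 -> R1=(2,0,0) R0=(2,0,0)
Op 5: inc R1 by 5 -> R1=(2,5,0) value=7
Op 6: merge R0<->R1 -> R0=(2,5,0) R1=(2,5,0)
Op 7: inc R2 by 1 -> R2=(0,0,4) value=4
Op 8: merge R2<->R0 -> R2=(2,5,4) R0=(2,5,4)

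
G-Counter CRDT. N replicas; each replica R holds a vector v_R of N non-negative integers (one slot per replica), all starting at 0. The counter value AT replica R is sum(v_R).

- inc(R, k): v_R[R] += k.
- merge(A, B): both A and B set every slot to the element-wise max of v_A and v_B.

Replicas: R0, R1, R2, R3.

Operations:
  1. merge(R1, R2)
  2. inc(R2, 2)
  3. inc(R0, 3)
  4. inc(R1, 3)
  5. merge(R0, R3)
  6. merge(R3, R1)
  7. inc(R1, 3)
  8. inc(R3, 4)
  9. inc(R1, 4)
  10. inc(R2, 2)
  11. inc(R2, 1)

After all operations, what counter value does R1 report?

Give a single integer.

Op 1: merge R1<->R2 -> R1=(0,0,0,0) R2=(0,0,0,0)
Op 2: inc R2 by 2 -> R2=(0,0,2,0) value=2
Op 3: inc R0 by 3 -> R0=(3,0,0,0) value=3
Op 4: inc R1 by 3 -> R1=(0,3,0,0) value=3
Op 5: merge R0<->R3 -> R0=(3,0,0,0) R3=(3,0,0,0)
Op 6: merge R3<->R1 -> R3=(3,3,0,0) R1=(3,3,0,0)
Op 7: inc R1 by 3 -> R1=(3,6,0,0) value=9
Op 8: inc R3 by 4 -> R3=(3,3,0,4) value=10
Op 9: inc R1 by 4 -> R1=(3,10,0,0) value=13
Op 10: inc R2 by 2 -> R2=(0,0,4,0) value=4
Op 11: inc R2 by 1 -> R2=(0,0,5,0) value=5

Answer: 13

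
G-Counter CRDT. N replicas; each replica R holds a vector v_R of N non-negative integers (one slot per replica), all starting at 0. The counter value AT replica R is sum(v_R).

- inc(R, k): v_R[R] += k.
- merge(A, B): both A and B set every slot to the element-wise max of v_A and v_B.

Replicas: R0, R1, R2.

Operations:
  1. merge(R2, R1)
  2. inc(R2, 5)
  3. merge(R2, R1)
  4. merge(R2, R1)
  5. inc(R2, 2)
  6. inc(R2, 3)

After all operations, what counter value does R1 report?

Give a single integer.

Answer: 5

Derivation:
Op 1: merge R2<->R1 -> R2=(0,0,0) R1=(0,0,0)
Op 2: inc R2 by 5 -> R2=(0,0,5) value=5
Op 3: merge R2<->R1 -> R2=(0,0,5) R1=(0,0,5)
Op 4: merge R2<->R1 -> R2=(0,0,5) R1=(0,0,5)
Op 5: inc R2 by 2 -> R2=(0,0,7) value=7
Op 6: inc R2 by 3 -> R2=(0,0,10) value=10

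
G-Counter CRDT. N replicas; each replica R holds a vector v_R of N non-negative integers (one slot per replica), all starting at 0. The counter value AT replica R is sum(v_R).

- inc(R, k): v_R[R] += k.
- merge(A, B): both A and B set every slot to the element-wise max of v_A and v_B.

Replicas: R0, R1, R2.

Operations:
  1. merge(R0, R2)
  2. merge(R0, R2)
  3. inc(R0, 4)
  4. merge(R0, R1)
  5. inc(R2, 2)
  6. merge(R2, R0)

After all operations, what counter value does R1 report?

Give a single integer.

Op 1: merge R0<->R2 -> R0=(0,0,0) R2=(0,0,0)
Op 2: merge R0<->R2 -> R0=(0,0,0) R2=(0,0,0)
Op 3: inc R0 by 4 -> R0=(4,0,0) value=4
Op 4: merge R0<->R1 -> R0=(4,0,0) R1=(4,0,0)
Op 5: inc R2 by 2 -> R2=(0,0,2) value=2
Op 6: merge R2<->R0 -> R2=(4,0,2) R0=(4,0,2)

Answer: 4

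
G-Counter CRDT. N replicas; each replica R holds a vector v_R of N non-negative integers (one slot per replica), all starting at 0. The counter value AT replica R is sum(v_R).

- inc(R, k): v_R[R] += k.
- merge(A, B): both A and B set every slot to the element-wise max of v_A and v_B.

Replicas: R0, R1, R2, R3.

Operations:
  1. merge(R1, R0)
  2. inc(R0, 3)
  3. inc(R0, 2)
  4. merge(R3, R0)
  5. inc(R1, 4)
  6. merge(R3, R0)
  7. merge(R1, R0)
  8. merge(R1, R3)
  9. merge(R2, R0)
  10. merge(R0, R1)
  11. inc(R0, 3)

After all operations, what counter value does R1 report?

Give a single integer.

Op 1: merge R1<->R0 -> R1=(0,0,0,0) R0=(0,0,0,0)
Op 2: inc R0 by 3 -> R0=(3,0,0,0) value=3
Op 3: inc R0 by 2 -> R0=(5,0,0,0) value=5
Op 4: merge R3<->R0 -> R3=(5,0,0,0) R0=(5,0,0,0)
Op 5: inc R1 by 4 -> R1=(0,4,0,0) value=4
Op 6: merge R3<->R0 -> R3=(5,0,0,0) R0=(5,0,0,0)
Op 7: merge R1<->R0 -> R1=(5,4,0,0) R0=(5,4,0,0)
Op 8: merge R1<->R3 -> R1=(5,4,0,0) R3=(5,4,0,0)
Op 9: merge R2<->R0 -> R2=(5,4,0,0) R0=(5,4,0,0)
Op 10: merge R0<->R1 -> R0=(5,4,0,0) R1=(5,4,0,0)
Op 11: inc R0 by 3 -> R0=(8,4,0,0) value=12

Answer: 9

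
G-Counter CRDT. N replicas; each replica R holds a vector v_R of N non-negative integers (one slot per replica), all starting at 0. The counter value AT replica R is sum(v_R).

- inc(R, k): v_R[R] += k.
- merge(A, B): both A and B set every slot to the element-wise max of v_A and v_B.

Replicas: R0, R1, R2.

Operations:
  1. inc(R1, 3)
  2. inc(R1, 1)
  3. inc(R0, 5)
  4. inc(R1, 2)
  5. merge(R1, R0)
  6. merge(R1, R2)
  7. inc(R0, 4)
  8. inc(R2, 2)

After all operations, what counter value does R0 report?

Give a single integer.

Op 1: inc R1 by 3 -> R1=(0,3,0) value=3
Op 2: inc R1 by 1 -> R1=(0,4,0) value=4
Op 3: inc R0 by 5 -> R0=(5,0,0) value=5
Op 4: inc R1 by 2 -> R1=(0,6,0) value=6
Op 5: merge R1<->R0 -> R1=(5,6,0) R0=(5,6,0)
Op 6: merge R1<->R2 -> R1=(5,6,0) R2=(5,6,0)
Op 7: inc R0 by 4 -> R0=(9,6,0) value=15
Op 8: inc R2 by 2 -> R2=(5,6,2) value=13

Answer: 15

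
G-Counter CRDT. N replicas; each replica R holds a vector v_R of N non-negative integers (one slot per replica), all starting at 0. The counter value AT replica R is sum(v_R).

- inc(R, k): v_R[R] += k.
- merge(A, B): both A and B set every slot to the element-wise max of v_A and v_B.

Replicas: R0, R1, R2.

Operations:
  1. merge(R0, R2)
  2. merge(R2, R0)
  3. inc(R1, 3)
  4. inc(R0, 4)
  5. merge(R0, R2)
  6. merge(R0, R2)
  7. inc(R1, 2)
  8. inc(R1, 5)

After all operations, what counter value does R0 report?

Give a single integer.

Answer: 4

Derivation:
Op 1: merge R0<->R2 -> R0=(0,0,0) R2=(0,0,0)
Op 2: merge R2<->R0 -> R2=(0,0,0) R0=(0,0,0)
Op 3: inc R1 by 3 -> R1=(0,3,0) value=3
Op 4: inc R0 by 4 -> R0=(4,0,0) value=4
Op 5: merge R0<->R2 -> R0=(4,0,0) R2=(4,0,0)
Op 6: merge R0<->R2 -> R0=(4,0,0) R2=(4,0,0)
Op 7: inc R1 by 2 -> R1=(0,5,0) value=5
Op 8: inc R1 by 5 -> R1=(0,10,0) value=10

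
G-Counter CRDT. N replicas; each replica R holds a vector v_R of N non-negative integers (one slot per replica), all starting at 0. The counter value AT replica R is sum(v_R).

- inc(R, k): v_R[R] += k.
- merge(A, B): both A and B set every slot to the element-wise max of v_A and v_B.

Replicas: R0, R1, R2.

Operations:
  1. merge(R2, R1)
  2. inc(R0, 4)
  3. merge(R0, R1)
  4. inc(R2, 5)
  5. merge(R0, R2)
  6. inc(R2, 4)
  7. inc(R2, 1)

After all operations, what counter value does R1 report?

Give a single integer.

Answer: 4

Derivation:
Op 1: merge R2<->R1 -> R2=(0,0,0) R1=(0,0,0)
Op 2: inc R0 by 4 -> R0=(4,0,0) value=4
Op 3: merge R0<->R1 -> R0=(4,0,0) R1=(4,0,0)
Op 4: inc R2 by 5 -> R2=(0,0,5) value=5
Op 5: merge R0<->R2 -> R0=(4,0,5) R2=(4,0,5)
Op 6: inc R2 by 4 -> R2=(4,0,9) value=13
Op 7: inc R2 by 1 -> R2=(4,0,10) value=14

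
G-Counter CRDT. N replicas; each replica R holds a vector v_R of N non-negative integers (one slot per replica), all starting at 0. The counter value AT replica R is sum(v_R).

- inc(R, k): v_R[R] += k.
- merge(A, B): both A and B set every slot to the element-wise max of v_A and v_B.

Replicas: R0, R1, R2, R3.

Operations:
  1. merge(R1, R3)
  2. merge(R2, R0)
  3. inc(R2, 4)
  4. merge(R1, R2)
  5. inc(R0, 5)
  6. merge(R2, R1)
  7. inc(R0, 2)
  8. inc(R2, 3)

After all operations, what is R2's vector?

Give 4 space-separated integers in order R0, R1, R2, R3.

Op 1: merge R1<->R3 -> R1=(0,0,0,0) R3=(0,0,0,0)
Op 2: merge R2<->R0 -> R2=(0,0,0,0) R0=(0,0,0,0)
Op 3: inc R2 by 4 -> R2=(0,0,4,0) value=4
Op 4: merge R1<->R2 -> R1=(0,0,4,0) R2=(0,0,4,0)
Op 5: inc R0 by 5 -> R0=(5,0,0,0) value=5
Op 6: merge R2<->R1 -> R2=(0,0,4,0) R1=(0,0,4,0)
Op 7: inc R0 by 2 -> R0=(7,0,0,0) value=7
Op 8: inc R2 by 3 -> R2=(0,0,7,0) value=7

Answer: 0 0 7 0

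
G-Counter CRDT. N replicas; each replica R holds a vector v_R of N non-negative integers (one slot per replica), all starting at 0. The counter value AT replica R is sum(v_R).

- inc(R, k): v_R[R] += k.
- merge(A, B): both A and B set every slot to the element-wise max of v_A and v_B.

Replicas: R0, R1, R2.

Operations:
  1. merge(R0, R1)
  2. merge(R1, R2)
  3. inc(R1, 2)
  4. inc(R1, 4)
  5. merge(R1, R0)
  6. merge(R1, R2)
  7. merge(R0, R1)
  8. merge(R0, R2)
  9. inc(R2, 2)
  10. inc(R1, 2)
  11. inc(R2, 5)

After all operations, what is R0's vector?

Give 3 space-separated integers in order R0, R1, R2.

Op 1: merge R0<->R1 -> R0=(0,0,0) R1=(0,0,0)
Op 2: merge R1<->R2 -> R1=(0,0,0) R2=(0,0,0)
Op 3: inc R1 by 2 -> R1=(0,2,0) value=2
Op 4: inc R1 by 4 -> R1=(0,6,0) value=6
Op 5: merge R1<->R0 -> R1=(0,6,0) R0=(0,6,0)
Op 6: merge R1<->R2 -> R1=(0,6,0) R2=(0,6,0)
Op 7: merge R0<->R1 -> R0=(0,6,0) R1=(0,6,0)
Op 8: merge R0<->R2 -> R0=(0,6,0) R2=(0,6,0)
Op 9: inc R2 by 2 -> R2=(0,6,2) value=8
Op 10: inc R1 by 2 -> R1=(0,8,0) value=8
Op 11: inc R2 by 5 -> R2=(0,6,7) value=13

Answer: 0 6 0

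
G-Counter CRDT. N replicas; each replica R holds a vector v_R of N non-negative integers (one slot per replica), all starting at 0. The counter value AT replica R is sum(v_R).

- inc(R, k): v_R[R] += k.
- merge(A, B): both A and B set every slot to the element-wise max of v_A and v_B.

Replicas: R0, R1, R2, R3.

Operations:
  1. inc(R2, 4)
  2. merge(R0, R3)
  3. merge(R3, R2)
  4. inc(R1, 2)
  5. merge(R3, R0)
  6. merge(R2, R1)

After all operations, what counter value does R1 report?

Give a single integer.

Op 1: inc R2 by 4 -> R2=(0,0,4,0) value=4
Op 2: merge R0<->R3 -> R0=(0,0,0,0) R3=(0,0,0,0)
Op 3: merge R3<->R2 -> R3=(0,0,4,0) R2=(0,0,4,0)
Op 4: inc R1 by 2 -> R1=(0,2,0,0) value=2
Op 5: merge R3<->R0 -> R3=(0,0,4,0) R0=(0,0,4,0)
Op 6: merge R2<->R1 -> R2=(0,2,4,0) R1=(0,2,4,0)

Answer: 6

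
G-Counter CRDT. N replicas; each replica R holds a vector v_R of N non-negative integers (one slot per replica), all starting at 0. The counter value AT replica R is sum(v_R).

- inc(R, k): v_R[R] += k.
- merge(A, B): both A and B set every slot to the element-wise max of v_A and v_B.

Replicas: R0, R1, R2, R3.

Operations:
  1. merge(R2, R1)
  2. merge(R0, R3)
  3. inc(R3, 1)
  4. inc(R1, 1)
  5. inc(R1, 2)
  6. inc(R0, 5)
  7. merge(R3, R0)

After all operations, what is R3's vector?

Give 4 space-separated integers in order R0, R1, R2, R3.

Answer: 5 0 0 1

Derivation:
Op 1: merge R2<->R1 -> R2=(0,0,0,0) R1=(0,0,0,0)
Op 2: merge R0<->R3 -> R0=(0,0,0,0) R3=(0,0,0,0)
Op 3: inc R3 by 1 -> R3=(0,0,0,1) value=1
Op 4: inc R1 by 1 -> R1=(0,1,0,0) value=1
Op 5: inc R1 by 2 -> R1=(0,3,0,0) value=3
Op 6: inc R0 by 5 -> R0=(5,0,0,0) value=5
Op 7: merge R3<->R0 -> R3=(5,0,0,1) R0=(5,0,0,1)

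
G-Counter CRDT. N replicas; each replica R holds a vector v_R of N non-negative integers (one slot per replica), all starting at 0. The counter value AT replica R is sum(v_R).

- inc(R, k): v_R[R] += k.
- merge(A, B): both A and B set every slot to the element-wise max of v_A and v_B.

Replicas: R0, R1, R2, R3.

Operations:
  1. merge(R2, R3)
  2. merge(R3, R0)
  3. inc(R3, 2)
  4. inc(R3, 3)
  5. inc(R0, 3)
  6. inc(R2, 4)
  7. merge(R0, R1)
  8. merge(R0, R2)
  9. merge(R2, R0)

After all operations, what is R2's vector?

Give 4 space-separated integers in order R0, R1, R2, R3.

Op 1: merge R2<->R3 -> R2=(0,0,0,0) R3=(0,0,0,0)
Op 2: merge R3<->R0 -> R3=(0,0,0,0) R0=(0,0,0,0)
Op 3: inc R3 by 2 -> R3=(0,0,0,2) value=2
Op 4: inc R3 by 3 -> R3=(0,0,0,5) value=5
Op 5: inc R0 by 3 -> R0=(3,0,0,0) value=3
Op 6: inc R2 by 4 -> R2=(0,0,4,0) value=4
Op 7: merge R0<->R1 -> R0=(3,0,0,0) R1=(3,0,0,0)
Op 8: merge R0<->R2 -> R0=(3,0,4,0) R2=(3,0,4,0)
Op 9: merge R2<->R0 -> R2=(3,0,4,0) R0=(3,0,4,0)

Answer: 3 0 4 0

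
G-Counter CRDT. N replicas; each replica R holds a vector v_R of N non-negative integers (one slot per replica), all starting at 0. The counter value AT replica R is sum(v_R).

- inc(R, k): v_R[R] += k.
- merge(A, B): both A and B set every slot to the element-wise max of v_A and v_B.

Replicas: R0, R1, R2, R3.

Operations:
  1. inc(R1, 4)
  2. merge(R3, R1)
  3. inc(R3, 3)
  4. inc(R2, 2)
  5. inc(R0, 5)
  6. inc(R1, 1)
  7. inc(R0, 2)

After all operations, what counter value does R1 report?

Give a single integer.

Op 1: inc R1 by 4 -> R1=(0,4,0,0) value=4
Op 2: merge R3<->R1 -> R3=(0,4,0,0) R1=(0,4,0,0)
Op 3: inc R3 by 3 -> R3=(0,4,0,3) value=7
Op 4: inc R2 by 2 -> R2=(0,0,2,0) value=2
Op 5: inc R0 by 5 -> R0=(5,0,0,0) value=5
Op 6: inc R1 by 1 -> R1=(0,5,0,0) value=5
Op 7: inc R0 by 2 -> R0=(7,0,0,0) value=7

Answer: 5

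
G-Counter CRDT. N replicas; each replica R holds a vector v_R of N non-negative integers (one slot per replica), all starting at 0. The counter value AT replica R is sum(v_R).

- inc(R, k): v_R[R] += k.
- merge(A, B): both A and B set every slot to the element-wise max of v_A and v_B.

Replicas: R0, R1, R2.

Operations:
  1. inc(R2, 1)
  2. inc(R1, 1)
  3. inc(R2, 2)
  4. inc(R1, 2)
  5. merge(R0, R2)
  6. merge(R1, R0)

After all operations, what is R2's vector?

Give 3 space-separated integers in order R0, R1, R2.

Answer: 0 0 3

Derivation:
Op 1: inc R2 by 1 -> R2=(0,0,1) value=1
Op 2: inc R1 by 1 -> R1=(0,1,0) value=1
Op 3: inc R2 by 2 -> R2=(0,0,3) value=3
Op 4: inc R1 by 2 -> R1=(0,3,0) value=3
Op 5: merge R0<->R2 -> R0=(0,0,3) R2=(0,0,3)
Op 6: merge R1<->R0 -> R1=(0,3,3) R0=(0,3,3)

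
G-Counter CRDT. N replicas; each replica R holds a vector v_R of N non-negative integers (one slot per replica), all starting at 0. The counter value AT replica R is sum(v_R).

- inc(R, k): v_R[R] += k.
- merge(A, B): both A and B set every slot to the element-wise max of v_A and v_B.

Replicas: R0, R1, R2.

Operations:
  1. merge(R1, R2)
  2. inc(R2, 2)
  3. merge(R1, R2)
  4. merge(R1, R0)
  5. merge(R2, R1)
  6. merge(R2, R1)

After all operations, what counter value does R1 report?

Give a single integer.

Answer: 2

Derivation:
Op 1: merge R1<->R2 -> R1=(0,0,0) R2=(0,0,0)
Op 2: inc R2 by 2 -> R2=(0,0,2) value=2
Op 3: merge R1<->R2 -> R1=(0,0,2) R2=(0,0,2)
Op 4: merge R1<->R0 -> R1=(0,0,2) R0=(0,0,2)
Op 5: merge R2<->R1 -> R2=(0,0,2) R1=(0,0,2)
Op 6: merge R2<->R1 -> R2=(0,0,2) R1=(0,0,2)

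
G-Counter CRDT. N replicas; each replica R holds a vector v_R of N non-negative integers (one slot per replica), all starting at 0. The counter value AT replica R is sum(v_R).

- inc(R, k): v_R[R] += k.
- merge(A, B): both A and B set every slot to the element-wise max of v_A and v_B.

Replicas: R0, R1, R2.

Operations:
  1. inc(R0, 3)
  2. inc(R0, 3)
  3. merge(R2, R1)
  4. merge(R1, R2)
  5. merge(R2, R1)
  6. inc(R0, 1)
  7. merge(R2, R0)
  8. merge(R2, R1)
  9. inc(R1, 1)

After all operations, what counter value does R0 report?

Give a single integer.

Op 1: inc R0 by 3 -> R0=(3,0,0) value=3
Op 2: inc R0 by 3 -> R0=(6,0,0) value=6
Op 3: merge R2<->R1 -> R2=(0,0,0) R1=(0,0,0)
Op 4: merge R1<->R2 -> R1=(0,0,0) R2=(0,0,0)
Op 5: merge R2<->R1 -> R2=(0,0,0) R1=(0,0,0)
Op 6: inc R0 by 1 -> R0=(7,0,0) value=7
Op 7: merge R2<->R0 -> R2=(7,0,0) R0=(7,0,0)
Op 8: merge R2<->R1 -> R2=(7,0,0) R1=(7,0,0)
Op 9: inc R1 by 1 -> R1=(7,1,0) value=8

Answer: 7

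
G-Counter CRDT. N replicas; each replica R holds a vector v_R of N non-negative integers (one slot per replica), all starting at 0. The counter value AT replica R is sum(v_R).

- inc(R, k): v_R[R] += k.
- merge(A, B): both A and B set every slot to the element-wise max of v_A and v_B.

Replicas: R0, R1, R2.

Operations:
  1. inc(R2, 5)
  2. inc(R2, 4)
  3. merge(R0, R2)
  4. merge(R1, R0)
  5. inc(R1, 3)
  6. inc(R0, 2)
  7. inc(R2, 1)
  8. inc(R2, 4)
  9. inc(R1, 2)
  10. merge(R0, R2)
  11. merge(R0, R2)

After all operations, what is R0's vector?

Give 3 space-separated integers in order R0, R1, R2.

Op 1: inc R2 by 5 -> R2=(0,0,5) value=5
Op 2: inc R2 by 4 -> R2=(0,0,9) value=9
Op 3: merge R0<->R2 -> R0=(0,0,9) R2=(0,0,9)
Op 4: merge R1<->R0 -> R1=(0,0,9) R0=(0,0,9)
Op 5: inc R1 by 3 -> R1=(0,3,9) value=12
Op 6: inc R0 by 2 -> R0=(2,0,9) value=11
Op 7: inc R2 by 1 -> R2=(0,0,10) value=10
Op 8: inc R2 by 4 -> R2=(0,0,14) value=14
Op 9: inc R1 by 2 -> R1=(0,5,9) value=14
Op 10: merge R0<->R2 -> R0=(2,0,14) R2=(2,0,14)
Op 11: merge R0<->R2 -> R0=(2,0,14) R2=(2,0,14)

Answer: 2 0 14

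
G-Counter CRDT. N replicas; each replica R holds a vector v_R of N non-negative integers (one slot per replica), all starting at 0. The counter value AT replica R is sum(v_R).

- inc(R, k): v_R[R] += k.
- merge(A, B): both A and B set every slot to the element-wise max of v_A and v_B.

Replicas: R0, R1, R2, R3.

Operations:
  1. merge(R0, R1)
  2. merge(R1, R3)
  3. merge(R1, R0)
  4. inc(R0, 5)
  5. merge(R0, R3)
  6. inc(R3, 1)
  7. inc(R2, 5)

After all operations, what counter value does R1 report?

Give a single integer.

Op 1: merge R0<->R1 -> R0=(0,0,0,0) R1=(0,0,0,0)
Op 2: merge R1<->R3 -> R1=(0,0,0,0) R3=(0,0,0,0)
Op 3: merge R1<->R0 -> R1=(0,0,0,0) R0=(0,0,0,0)
Op 4: inc R0 by 5 -> R0=(5,0,0,0) value=5
Op 5: merge R0<->R3 -> R0=(5,0,0,0) R3=(5,0,0,0)
Op 6: inc R3 by 1 -> R3=(5,0,0,1) value=6
Op 7: inc R2 by 5 -> R2=(0,0,5,0) value=5

Answer: 0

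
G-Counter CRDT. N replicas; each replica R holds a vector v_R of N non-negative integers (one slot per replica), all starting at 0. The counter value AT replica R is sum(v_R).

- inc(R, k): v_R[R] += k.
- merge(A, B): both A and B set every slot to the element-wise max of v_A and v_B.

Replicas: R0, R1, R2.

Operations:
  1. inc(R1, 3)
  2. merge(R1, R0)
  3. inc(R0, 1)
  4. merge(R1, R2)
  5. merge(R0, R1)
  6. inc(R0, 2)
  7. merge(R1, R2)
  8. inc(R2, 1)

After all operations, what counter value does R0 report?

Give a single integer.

Answer: 6

Derivation:
Op 1: inc R1 by 3 -> R1=(0,3,0) value=3
Op 2: merge R1<->R0 -> R1=(0,3,0) R0=(0,3,0)
Op 3: inc R0 by 1 -> R0=(1,3,0) value=4
Op 4: merge R1<->R2 -> R1=(0,3,0) R2=(0,3,0)
Op 5: merge R0<->R1 -> R0=(1,3,0) R1=(1,3,0)
Op 6: inc R0 by 2 -> R0=(3,3,0) value=6
Op 7: merge R1<->R2 -> R1=(1,3,0) R2=(1,3,0)
Op 8: inc R2 by 1 -> R2=(1,3,1) value=5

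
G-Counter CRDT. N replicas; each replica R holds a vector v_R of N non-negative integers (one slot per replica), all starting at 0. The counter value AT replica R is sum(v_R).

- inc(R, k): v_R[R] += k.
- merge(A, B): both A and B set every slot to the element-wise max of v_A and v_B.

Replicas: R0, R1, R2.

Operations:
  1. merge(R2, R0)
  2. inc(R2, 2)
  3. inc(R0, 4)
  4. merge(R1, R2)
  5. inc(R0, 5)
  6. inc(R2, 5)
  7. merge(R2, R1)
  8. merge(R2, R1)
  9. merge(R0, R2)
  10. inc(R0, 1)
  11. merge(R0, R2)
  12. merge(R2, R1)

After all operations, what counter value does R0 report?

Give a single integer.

Op 1: merge R2<->R0 -> R2=(0,0,0) R0=(0,0,0)
Op 2: inc R2 by 2 -> R2=(0,0,2) value=2
Op 3: inc R0 by 4 -> R0=(4,0,0) value=4
Op 4: merge R1<->R2 -> R1=(0,0,2) R2=(0,0,2)
Op 5: inc R0 by 5 -> R0=(9,0,0) value=9
Op 6: inc R2 by 5 -> R2=(0,0,7) value=7
Op 7: merge R2<->R1 -> R2=(0,0,7) R1=(0,0,7)
Op 8: merge R2<->R1 -> R2=(0,0,7) R1=(0,0,7)
Op 9: merge R0<->R2 -> R0=(9,0,7) R2=(9,0,7)
Op 10: inc R0 by 1 -> R0=(10,0,7) value=17
Op 11: merge R0<->R2 -> R0=(10,0,7) R2=(10,0,7)
Op 12: merge R2<->R1 -> R2=(10,0,7) R1=(10,0,7)

Answer: 17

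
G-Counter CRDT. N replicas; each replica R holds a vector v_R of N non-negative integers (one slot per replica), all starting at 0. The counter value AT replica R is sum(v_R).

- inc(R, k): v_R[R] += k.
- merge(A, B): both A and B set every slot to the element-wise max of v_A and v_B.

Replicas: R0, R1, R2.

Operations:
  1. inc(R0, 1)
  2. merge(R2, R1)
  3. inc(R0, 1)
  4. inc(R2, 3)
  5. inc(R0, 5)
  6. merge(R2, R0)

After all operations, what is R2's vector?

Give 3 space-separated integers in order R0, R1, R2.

Answer: 7 0 3

Derivation:
Op 1: inc R0 by 1 -> R0=(1,0,0) value=1
Op 2: merge R2<->R1 -> R2=(0,0,0) R1=(0,0,0)
Op 3: inc R0 by 1 -> R0=(2,0,0) value=2
Op 4: inc R2 by 3 -> R2=(0,0,3) value=3
Op 5: inc R0 by 5 -> R0=(7,0,0) value=7
Op 6: merge R2<->R0 -> R2=(7,0,3) R0=(7,0,3)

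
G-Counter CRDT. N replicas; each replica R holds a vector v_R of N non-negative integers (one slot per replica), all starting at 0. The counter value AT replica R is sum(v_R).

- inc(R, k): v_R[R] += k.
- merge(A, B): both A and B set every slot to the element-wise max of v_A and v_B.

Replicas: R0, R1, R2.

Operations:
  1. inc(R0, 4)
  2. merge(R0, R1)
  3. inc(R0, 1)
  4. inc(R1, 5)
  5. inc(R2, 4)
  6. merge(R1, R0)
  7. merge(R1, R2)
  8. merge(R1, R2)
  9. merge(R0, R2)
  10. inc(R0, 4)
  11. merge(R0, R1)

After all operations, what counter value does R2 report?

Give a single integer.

Op 1: inc R0 by 4 -> R0=(4,0,0) value=4
Op 2: merge R0<->R1 -> R0=(4,0,0) R1=(4,0,0)
Op 3: inc R0 by 1 -> R0=(5,0,0) value=5
Op 4: inc R1 by 5 -> R1=(4,5,0) value=9
Op 5: inc R2 by 4 -> R2=(0,0,4) value=4
Op 6: merge R1<->R0 -> R1=(5,5,0) R0=(5,5,0)
Op 7: merge R1<->R2 -> R1=(5,5,4) R2=(5,5,4)
Op 8: merge R1<->R2 -> R1=(5,5,4) R2=(5,5,4)
Op 9: merge R0<->R2 -> R0=(5,5,4) R2=(5,5,4)
Op 10: inc R0 by 4 -> R0=(9,5,4) value=18
Op 11: merge R0<->R1 -> R0=(9,5,4) R1=(9,5,4)

Answer: 14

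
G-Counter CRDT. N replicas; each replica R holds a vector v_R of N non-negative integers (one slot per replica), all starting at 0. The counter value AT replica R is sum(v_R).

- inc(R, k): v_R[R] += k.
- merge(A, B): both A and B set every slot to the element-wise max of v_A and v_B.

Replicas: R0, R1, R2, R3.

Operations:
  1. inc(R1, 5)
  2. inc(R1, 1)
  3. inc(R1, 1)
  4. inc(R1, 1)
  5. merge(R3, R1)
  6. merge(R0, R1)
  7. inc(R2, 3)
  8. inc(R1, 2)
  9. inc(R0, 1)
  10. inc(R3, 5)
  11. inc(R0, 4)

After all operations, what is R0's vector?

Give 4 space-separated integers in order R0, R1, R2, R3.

Answer: 5 8 0 0

Derivation:
Op 1: inc R1 by 5 -> R1=(0,5,0,0) value=5
Op 2: inc R1 by 1 -> R1=(0,6,0,0) value=6
Op 3: inc R1 by 1 -> R1=(0,7,0,0) value=7
Op 4: inc R1 by 1 -> R1=(0,8,0,0) value=8
Op 5: merge R3<->R1 -> R3=(0,8,0,0) R1=(0,8,0,0)
Op 6: merge R0<->R1 -> R0=(0,8,0,0) R1=(0,8,0,0)
Op 7: inc R2 by 3 -> R2=(0,0,3,0) value=3
Op 8: inc R1 by 2 -> R1=(0,10,0,0) value=10
Op 9: inc R0 by 1 -> R0=(1,8,0,0) value=9
Op 10: inc R3 by 5 -> R3=(0,8,0,5) value=13
Op 11: inc R0 by 4 -> R0=(5,8,0,0) value=13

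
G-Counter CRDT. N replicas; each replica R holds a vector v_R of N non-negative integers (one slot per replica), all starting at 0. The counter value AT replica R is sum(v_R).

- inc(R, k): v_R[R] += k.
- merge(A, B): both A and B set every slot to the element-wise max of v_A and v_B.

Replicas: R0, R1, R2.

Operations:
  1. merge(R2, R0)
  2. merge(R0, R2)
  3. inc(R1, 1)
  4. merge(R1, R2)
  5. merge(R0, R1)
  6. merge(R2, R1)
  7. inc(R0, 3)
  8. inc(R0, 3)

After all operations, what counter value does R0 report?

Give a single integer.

Op 1: merge R2<->R0 -> R2=(0,0,0) R0=(0,0,0)
Op 2: merge R0<->R2 -> R0=(0,0,0) R2=(0,0,0)
Op 3: inc R1 by 1 -> R1=(0,1,0) value=1
Op 4: merge R1<->R2 -> R1=(0,1,0) R2=(0,1,0)
Op 5: merge R0<->R1 -> R0=(0,1,0) R1=(0,1,0)
Op 6: merge R2<->R1 -> R2=(0,1,0) R1=(0,1,0)
Op 7: inc R0 by 3 -> R0=(3,1,0) value=4
Op 8: inc R0 by 3 -> R0=(6,1,0) value=7

Answer: 7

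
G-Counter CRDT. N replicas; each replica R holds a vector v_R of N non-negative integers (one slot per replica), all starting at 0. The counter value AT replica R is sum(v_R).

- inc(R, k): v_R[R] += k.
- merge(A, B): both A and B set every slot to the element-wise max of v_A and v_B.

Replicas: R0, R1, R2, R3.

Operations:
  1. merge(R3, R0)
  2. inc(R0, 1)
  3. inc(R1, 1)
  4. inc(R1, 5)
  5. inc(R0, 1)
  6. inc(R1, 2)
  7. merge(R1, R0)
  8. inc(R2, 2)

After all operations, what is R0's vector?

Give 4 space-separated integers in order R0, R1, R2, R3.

Op 1: merge R3<->R0 -> R3=(0,0,0,0) R0=(0,0,0,0)
Op 2: inc R0 by 1 -> R0=(1,0,0,0) value=1
Op 3: inc R1 by 1 -> R1=(0,1,0,0) value=1
Op 4: inc R1 by 5 -> R1=(0,6,0,0) value=6
Op 5: inc R0 by 1 -> R0=(2,0,0,0) value=2
Op 6: inc R1 by 2 -> R1=(0,8,0,0) value=8
Op 7: merge R1<->R0 -> R1=(2,8,0,0) R0=(2,8,0,0)
Op 8: inc R2 by 2 -> R2=(0,0,2,0) value=2

Answer: 2 8 0 0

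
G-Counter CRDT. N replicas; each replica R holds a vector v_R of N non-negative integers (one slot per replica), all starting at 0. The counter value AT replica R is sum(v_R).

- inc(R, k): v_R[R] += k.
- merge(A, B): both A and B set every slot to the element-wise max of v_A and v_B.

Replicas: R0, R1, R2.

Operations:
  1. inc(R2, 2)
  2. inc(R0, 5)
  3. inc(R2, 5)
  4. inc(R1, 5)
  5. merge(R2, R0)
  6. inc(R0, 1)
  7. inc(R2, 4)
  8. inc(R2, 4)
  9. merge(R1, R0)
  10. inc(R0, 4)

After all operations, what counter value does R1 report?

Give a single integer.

Answer: 18

Derivation:
Op 1: inc R2 by 2 -> R2=(0,0,2) value=2
Op 2: inc R0 by 5 -> R0=(5,0,0) value=5
Op 3: inc R2 by 5 -> R2=(0,0,7) value=7
Op 4: inc R1 by 5 -> R1=(0,5,0) value=5
Op 5: merge R2<->R0 -> R2=(5,0,7) R0=(5,0,7)
Op 6: inc R0 by 1 -> R0=(6,0,7) value=13
Op 7: inc R2 by 4 -> R2=(5,0,11) value=16
Op 8: inc R2 by 4 -> R2=(5,0,15) value=20
Op 9: merge R1<->R0 -> R1=(6,5,7) R0=(6,5,7)
Op 10: inc R0 by 4 -> R0=(10,5,7) value=22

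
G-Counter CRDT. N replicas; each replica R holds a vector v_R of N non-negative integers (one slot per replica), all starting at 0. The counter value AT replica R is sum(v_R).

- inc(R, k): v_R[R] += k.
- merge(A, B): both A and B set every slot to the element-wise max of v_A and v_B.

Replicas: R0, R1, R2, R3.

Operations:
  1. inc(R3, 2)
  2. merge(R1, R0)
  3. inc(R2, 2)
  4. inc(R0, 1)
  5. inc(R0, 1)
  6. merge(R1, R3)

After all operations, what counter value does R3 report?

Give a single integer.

Answer: 2

Derivation:
Op 1: inc R3 by 2 -> R3=(0,0,0,2) value=2
Op 2: merge R1<->R0 -> R1=(0,0,0,0) R0=(0,0,0,0)
Op 3: inc R2 by 2 -> R2=(0,0,2,0) value=2
Op 4: inc R0 by 1 -> R0=(1,0,0,0) value=1
Op 5: inc R0 by 1 -> R0=(2,0,0,0) value=2
Op 6: merge R1<->R3 -> R1=(0,0,0,2) R3=(0,0,0,2)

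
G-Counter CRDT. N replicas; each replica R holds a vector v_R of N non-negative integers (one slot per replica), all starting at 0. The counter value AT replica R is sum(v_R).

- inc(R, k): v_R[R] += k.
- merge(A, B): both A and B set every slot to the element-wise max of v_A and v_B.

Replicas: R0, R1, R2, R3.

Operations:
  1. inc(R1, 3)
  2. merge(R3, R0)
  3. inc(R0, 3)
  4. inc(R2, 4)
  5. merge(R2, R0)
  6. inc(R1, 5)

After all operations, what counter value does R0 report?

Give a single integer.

Op 1: inc R1 by 3 -> R1=(0,3,0,0) value=3
Op 2: merge R3<->R0 -> R3=(0,0,0,0) R0=(0,0,0,0)
Op 3: inc R0 by 3 -> R0=(3,0,0,0) value=3
Op 4: inc R2 by 4 -> R2=(0,0,4,0) value=4
Op 5: merge R2<->R0 -> R2=(3,0,4,0) R0=(3,0,4,0)
Op 6: inc R1 by 5 -> R1=(0,8,0,0) value=8

Answer: 7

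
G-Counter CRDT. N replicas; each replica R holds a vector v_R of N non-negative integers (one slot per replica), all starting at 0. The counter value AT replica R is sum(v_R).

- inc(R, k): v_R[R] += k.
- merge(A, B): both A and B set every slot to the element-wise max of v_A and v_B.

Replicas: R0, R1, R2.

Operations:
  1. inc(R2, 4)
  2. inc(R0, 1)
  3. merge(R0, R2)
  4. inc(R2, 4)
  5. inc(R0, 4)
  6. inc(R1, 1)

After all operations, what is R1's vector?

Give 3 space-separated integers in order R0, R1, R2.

Op 1: inc R2 by 4 -> R2=(0,0,4) value=4
Op 2: inc R0 by 1 -> R0=(1,0,0) value=1
Op 3: merge R0<->R2 -> R0=(1,0,4) R2=(1,0,4)
Op 4: inc R2 by 4 -> R2=(1,0,8) value=9
Op 5: inc R0 by 4 -> R0=(5,0,4) value=9
Op 6: inc R1 by 1 -> R1=(0,1,0) value=1

Answer: 0 1 0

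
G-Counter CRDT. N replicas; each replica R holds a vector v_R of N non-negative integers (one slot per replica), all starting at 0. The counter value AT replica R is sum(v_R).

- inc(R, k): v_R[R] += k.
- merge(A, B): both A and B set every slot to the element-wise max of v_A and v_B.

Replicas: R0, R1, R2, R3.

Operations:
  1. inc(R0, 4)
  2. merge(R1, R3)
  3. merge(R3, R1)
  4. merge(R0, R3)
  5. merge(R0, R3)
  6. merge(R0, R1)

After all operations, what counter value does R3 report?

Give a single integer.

Answer: 4

Derivation:
Op 1: inc R0 by 4 -> R0=(4,0,0,0) value=4
Op 2: merge R1<->R3 -> R1=(0,0,0,0) R3=(0,0,0,0)
Op 3: merge R3<->R1 -> R3=(0,0,0,0) R1=(0,0,0,0)
Op 4: merge R0<->R3 -> R0=(4,0,0,0) R3=(4,0,0,0)
Op 5: merge R0<->R3 -> R0=(4,0,0,0) R3=(4,0,0,0)
Op 6: merge R0<->R1 -> R0=(4,0,0,0) R1=(4,0,0,0)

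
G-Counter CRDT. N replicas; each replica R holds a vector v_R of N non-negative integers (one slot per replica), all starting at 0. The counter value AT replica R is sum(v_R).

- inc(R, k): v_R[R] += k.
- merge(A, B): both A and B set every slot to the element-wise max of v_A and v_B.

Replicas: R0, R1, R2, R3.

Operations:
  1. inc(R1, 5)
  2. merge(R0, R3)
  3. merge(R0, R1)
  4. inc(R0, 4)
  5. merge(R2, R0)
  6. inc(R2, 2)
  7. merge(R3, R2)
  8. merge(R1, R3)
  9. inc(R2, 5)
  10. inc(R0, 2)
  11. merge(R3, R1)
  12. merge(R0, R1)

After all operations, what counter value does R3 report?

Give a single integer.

Answer: 11

Derivation:
Op 1: inc R1 by 5 -> R1=(0,5,0,0) value=5
Op 2: merge R0<->R3 -> R0=(0,0,0,0) R3=(0,0,0,0)
Op 3: merge R0<->R1 -> R0=(0,5,0,0) R1=(0,5,0,0)
Op 4: inc R0 by 4 -> R0=(4,5,0,0) value=9
Op 5: merge R2<->R0 -> R2=(4,5,0,0) R0=(4,5,0,0)
Op 6: inc R2 by 2 -> R2=(4,5,2,0) value=11
Op 7: merge R3<->R2 -> R3=(4,5,2,0) R2=(4,5,2,0)
Op 8: merge R1<->R3 -> R1=(4,5,2,0) R3=(4,5,2,0)
Op 9: inc R2 by 5 -> R2=(4,5,7,0) value=16
Op 10: inc R0 by 2 -> R0=(6,5,0,0) value=11
Op 11: merge R3<->R1 -> R3=(4,5,2,0) R1=(4,5,2,0)
Op 12: merge R0<->R1 -> R0=(6,5,2,0) R1=(6,5,2,0)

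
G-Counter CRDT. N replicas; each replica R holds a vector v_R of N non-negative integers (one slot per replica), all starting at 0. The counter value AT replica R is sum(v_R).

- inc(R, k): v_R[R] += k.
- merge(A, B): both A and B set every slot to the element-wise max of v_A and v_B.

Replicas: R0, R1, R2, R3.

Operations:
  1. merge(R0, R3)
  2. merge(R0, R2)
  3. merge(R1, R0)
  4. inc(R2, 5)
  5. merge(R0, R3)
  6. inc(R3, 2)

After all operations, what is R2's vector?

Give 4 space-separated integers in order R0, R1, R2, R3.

Answer: 0 0 5 0

Derivation:
Op 1: merge R0<->R3 -> R0=(0,0,0,0) R3=(0,0,0,0)
Op 2: merge R0<->R2 -> R0=(0,0,0,0) R2=(0,0,0,0)
Op 3: merge R1<->R0 -> R1=(0,0,0,0) R0=(0,0,0,0)
Op 4: inc R2 by 5 -> R2=(0,0,5,0) value=5
Op 5: merge R0<->R3 -> R0=(0,0,0,0) R3=(0,0,0,0)
Op 6: inc R3 by 2 -> R3=(0,0,0,2) value=2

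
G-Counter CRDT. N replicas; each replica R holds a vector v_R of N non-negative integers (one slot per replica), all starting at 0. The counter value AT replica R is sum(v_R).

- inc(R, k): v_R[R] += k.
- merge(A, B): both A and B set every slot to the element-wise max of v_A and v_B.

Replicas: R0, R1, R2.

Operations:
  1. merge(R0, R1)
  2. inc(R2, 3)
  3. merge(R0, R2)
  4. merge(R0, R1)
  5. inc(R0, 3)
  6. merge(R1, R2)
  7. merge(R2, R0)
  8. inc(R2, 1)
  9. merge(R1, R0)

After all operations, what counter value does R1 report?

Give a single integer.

Op 1: merge R0<->R1 -> R0=(0,0,0) R1=(0,0,0)
Op 2: inc R2 by 3 -> R2=(0,0,3) value=3
Op 3: merge R0<->R2 -> R0=(0,0,3) R2=(0,0,3)
Op 4: merge R0<->R1 -> R0=(0,0,3) R1=(0,0,3)
Op 5: inc R0 by 3 -> R0=(3,0,3) value=6
Op 6: merge R1<->R2 -> R1=(0,0,3) R2=(0,0,3)
Op 7: merge R2<->R0 -> R2=(3,0,3) R0=(3,0,3)
Op 8: inc R2 by 1 -> R2=(3,0,4) value=7
Op 9: merge R1<->R0 -> R1=(3,0,3) R0=(3,0,3)

Answer: 6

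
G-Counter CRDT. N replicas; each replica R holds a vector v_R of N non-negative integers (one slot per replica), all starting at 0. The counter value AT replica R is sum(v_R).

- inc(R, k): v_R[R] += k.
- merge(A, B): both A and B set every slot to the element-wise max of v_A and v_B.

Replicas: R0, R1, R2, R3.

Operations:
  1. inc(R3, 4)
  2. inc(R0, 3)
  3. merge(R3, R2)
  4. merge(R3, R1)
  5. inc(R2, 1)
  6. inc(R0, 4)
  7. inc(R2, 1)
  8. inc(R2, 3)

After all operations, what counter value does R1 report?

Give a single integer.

Answer: 4

Derivation:
Op 1: inc R3 by 4 -> R3=(0,0,0,4) value=4
Op 2: inc R0 by 3 -> R0=(3,0,0,0) value=3
Op 3: merge R3<->R2 -> R3=(0,0,0,4) R2=(0,0,0,4)
Op 4: merge R3<->R1 -> R3=(0,0,0,4) R1=(0,0,0,4)
Op 5: inc R2 by 1 -> R2=(0,0,1,4) value=5
Op 6: inc R0 by 4 -> R0=(7,0,0,0) value=7
Op 7: inc R2 by 1 -> R2=(0,0,2,4) value=6
Op 8: inc R2 by 3 -> R2=(0,0,5,4) value=9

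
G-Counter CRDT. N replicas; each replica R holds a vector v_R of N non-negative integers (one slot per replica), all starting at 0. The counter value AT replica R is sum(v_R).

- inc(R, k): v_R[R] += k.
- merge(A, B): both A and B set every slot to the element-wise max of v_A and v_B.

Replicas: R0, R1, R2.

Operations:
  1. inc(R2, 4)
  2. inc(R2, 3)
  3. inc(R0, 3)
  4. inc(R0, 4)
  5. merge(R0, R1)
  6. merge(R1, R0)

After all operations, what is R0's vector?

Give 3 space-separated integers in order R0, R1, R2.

Answer: 7 0 0

Derivation:
Op 1: inc R2 by 4 -> R2=(0,0,4) value=4
Op 2: inc R2 by 3 -> R2=(0,0,7) value=7
Op 3: inc R0 by 3 -> R0=(3,0,0) value=3
Op 4: inc R0 by 4 -> R0=(7,0,0) value=7
Op 5: merge R0<->R1 -> R0=(7,0,0) R1=(7,0,0)
Op 6: merge R1<->R0 -> R1=(7,0,0) R0=(7,0,0)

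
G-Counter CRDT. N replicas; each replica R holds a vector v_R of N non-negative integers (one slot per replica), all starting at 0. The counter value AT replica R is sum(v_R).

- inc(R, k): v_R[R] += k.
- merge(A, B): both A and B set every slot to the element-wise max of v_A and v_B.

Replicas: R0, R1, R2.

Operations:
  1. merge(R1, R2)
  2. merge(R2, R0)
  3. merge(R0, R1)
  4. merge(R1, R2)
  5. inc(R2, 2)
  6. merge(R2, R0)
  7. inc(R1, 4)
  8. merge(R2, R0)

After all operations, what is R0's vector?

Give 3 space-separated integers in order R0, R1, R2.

Op 1: merge R1<->R2 -> R1=(0,0,0) R2=(0,0,0)
Op 2: merge R2<->R0 -> R2=(0,0,0) R0=(0,0,0)
Op 3: merge R0<->R1 -> R0=(0,0,0) R1=(0,0,0)
Op 4: merge R1<->R2 -> R1=(0,0,0) R2=(0,0,0)
Op 5: inc R2 by 2 -> R2=(0,0,2) value=2
Op 6: merge R2<->R0 -> R2=(0,0,2) R0=(0,0,2)
Op 7: inc R1 by 4 -> R1=(0,4,0) value=4
Op 8: merge R2<->R0 -> R2=(0,0,2) R0=(0,0,2)

Answer: 0 0 2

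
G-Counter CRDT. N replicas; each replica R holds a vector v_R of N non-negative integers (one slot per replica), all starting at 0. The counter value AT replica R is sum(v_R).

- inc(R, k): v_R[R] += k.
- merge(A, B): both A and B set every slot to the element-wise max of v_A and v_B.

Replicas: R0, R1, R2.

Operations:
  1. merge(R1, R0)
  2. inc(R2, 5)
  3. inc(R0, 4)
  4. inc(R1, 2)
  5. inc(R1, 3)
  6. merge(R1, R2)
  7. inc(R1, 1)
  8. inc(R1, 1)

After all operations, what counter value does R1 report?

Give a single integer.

Op 1: merge R1<->R0 -> R1=(0,0,0) R0=(0,0,0)
Op 2: inc R2 by 5 -> R2=(0,0,5) value=5
Op 3: inc R0 by 4 -> R0=(4,0,0) value=4
Op 4: inc R1 by 2 -> R1=(0,2,0) value=2
Op 5: inc R1 by 3 -> R1=(0,5,0) value=5
Op 6: merge R1<->R2 -> R1=(0,5,5) R2=(0,5,5)
Op 7: inc R1 by 1 -> R1=(0,6,5) value=11
Op 8: inc R1 by 1 -> R1=(0,7,5) value=12

Answer: 12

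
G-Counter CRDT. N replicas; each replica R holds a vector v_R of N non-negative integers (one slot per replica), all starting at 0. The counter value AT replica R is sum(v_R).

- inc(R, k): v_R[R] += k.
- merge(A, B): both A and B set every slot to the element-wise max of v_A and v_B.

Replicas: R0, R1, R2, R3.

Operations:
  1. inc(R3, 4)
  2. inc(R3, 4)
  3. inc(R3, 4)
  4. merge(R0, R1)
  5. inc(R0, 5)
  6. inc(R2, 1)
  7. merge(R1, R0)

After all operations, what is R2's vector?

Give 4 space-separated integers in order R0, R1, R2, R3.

Answer: 0 0 1 0

Derivation:
Op 1: inc R3 by 4 -> R3=(0,0,0,4) value=4
Op 2: inc R3 by 4 -> R3=(0,0,0,8) value=8
Op 3: inc R3 by 4 -> R3=(0,0,0,12) value=12
Op 4: merge R0<->R1 -> R0=(0,0,0,0) R1=(0,0,0,0)
Op 5: inc R0 by 5 -> R0=(5,0,0,0) value=5
Op 6: inc R2 by 1 -> R2=(0,0,1,0) value=1
Op 7: merge R1<->R0 -> R1=(5,0,0,0) R0=(5,0,0,0)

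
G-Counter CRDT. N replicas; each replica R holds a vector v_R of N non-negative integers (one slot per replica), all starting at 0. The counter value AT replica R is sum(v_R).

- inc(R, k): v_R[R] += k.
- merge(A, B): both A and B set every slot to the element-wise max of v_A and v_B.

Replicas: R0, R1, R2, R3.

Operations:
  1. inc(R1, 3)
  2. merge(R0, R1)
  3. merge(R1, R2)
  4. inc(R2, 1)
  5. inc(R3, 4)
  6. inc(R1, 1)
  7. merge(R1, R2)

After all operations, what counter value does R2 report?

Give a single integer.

Op 1: inc R1 by 3 -> R1=(0,3,0,0) value=3
Op 2: merge R0<->R1 -> R0=(0,3,0,0) R1=(0,3,0,0)
Op 3: merge R1<->R2 -> R1=(0,3,0,0) R2=(0,3,0,0)
Op 4: inc R2 by 1 -> R2=(0,3,1,0) value=4
Op 5: inc R3 by 4 -> R3=(0,0,0,4) value=4
Op 6: inc R1 by 1 -> R1=(0,4,0,0) value=4
Op 7: merge R1<->R2 -> R1=(0,4,1,0) R2=(0,4,1,0)

Answer: 5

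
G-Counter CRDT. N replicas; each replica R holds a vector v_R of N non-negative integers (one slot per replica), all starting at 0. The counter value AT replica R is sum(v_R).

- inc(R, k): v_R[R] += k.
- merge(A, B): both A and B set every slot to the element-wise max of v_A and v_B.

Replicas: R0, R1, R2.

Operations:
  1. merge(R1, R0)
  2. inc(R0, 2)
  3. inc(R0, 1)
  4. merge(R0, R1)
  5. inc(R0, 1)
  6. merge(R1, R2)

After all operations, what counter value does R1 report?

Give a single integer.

Answer: 3

Derivation:
Op 1: merge R1<->R0 -> R1=(0,0,0) R0=(0,0,0)
Op 2: inc R0 by 2 -> R0=(2,0,0) value=2
Op 3: inc R0 by 1 -> R0=(3,0,0) value=3
Op 4: merge R0<->R1 -> R0=(3,0,0) R1=(3,0,0)
Op 5: inc R0 by 1 -> R0=(4,0,0) value=4
Op 6: merge R1<->R2 -> R1=(3,0,0) R2=(3,0,0)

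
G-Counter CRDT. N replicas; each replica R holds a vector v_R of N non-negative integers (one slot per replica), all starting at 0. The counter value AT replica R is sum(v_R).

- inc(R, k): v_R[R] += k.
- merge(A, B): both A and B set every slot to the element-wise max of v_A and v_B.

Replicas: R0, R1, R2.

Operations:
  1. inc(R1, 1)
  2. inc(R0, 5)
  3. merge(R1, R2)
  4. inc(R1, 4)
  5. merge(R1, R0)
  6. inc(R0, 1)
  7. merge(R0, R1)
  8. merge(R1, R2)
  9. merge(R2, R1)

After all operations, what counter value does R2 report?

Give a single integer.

Answer: 11

Derivation:
Op 1: inc R1 by 1 -> R1=(0,1,0) value=1
Op 2: inc R0 by 5 -> R0=(5,0,0) value=5
Op 3: merge R1<->R2 -> R1=(0,1,0) R2=(0,1,0)
Op 4: inc R1 by 4 -> R1=(0,5,0) value=5
Op 5: merge R1<->R0 -> R1=(5,5,0) R0=(5,5,0)
Op 6: inc R0 by 1 -> R0=(6,5,0) value=11
Op 7: merge R0<->R1 -> R0=(6,5,0) R1=(6,5,0)
Op 8: merge R1<->R2 -> R1=(6,5,0) R2=(6,5,0)
Op 9: merge R2<->R1 -> R2=(6,5,0) R1=(6,5,0)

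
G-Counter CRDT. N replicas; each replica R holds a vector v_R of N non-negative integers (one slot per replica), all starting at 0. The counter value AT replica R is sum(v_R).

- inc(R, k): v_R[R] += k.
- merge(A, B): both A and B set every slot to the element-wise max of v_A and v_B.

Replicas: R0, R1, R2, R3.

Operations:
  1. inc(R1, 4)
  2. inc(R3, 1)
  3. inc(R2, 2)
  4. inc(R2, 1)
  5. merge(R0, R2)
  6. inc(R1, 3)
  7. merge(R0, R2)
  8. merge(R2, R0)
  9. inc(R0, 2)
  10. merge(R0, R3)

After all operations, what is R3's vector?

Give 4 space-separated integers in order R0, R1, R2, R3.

Op 1: inc R1 by 4 -> R1=(0,4,0,0) value=4
Op 2: inc R3 by 1 -> R3=(0,0,0,1) value=1
Op 3: inc R2 by 2 -> R2=(0,0,2,0) value=2
Op 4: inc R2 by 1 -> R2=(0,0,3,0) value=3
Op 5: merge R0<->R2 -> R0=(0,0,3,0) R2=(0,0,3,0)
Op 6: inc R1 by 3 -> R1=(0,7,0,0) value=7
Op 7: merge R0<->R2 -> R0=(0,0,3,0) R2=(0,0,3,0)
Op 8: merge R2<->R0 -> R2=(0,0,3,0) R0=(0,0,3,0)
Op 9: inc R0 by 2 -> R0=(2,0,3,0) value=5
Op 10: merge R0<->R3 -> R0=(2,0,3,1) R3=(2,0,3,1)

Answer: 2 0 3 1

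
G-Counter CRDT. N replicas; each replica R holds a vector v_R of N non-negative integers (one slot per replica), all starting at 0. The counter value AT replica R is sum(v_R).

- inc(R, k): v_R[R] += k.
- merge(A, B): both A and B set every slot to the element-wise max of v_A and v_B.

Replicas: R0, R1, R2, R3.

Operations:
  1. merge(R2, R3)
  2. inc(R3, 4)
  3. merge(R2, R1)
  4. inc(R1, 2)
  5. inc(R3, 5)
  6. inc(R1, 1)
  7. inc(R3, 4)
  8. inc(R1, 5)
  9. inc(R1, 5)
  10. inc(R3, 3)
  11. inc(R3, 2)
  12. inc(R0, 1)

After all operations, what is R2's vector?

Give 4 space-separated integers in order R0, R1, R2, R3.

Op 1: merge R2<->R3 -> R2=(0,0,0,0) R3=(0,0,0,0)
Op 2: inc R3 by 4 -> R3=(0,0,0,4) value=4
Op 3: merge R2<->R1 -> R2=(0,0,0,0) R1=(0,0,0,0)
Op 4: inc R1 by 2 -> R1=(0,2,0,0) value=2
Op 5: inc R3 by 5 -> R3=(0,0,0,9) value=9
Op 6: inc R1 by 1 -> R1=(0,3,0,0) value=3
Op 7: inc R3 by 4 -> R3=(0,0,0,13) value=13
Op 8: inc R1 by 5 -> R1=(0,8,0,0) value=8
Op 9: inc R1 by 5 -> R1=(0,13,0,0) value=13
Op 10: inc R3 by 3 -> R3=(0,0,0,16) value=16
Op 11: inc R3 by 2 -> R3=(0,0,0,18) value=18
Op 12: inc R0 by 1 -> R0=(1,0,0,0) value=1

Answer: 0 0 0 0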